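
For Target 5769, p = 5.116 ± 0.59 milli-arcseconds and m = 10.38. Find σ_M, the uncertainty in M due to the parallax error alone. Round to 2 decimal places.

σ_M = 0.25 mag

M = m − 5 log₁₀ d + 5 = m + 5 log₁₀ p + 5, so ∂M/∂p = 5/(p ln 10).
σ_M = (5/ln 10) · (σ_p/p) = 2.1715 × 0.59/5.116 = 2.1715 × 0.11532 = 0.25042.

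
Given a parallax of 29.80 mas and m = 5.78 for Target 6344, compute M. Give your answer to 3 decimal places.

d = 1/p = 1/0.02980″ = 33.557 pc.
m − M = 5 log₁₀(33.557) − 5 = 7.6289 − 5 = 2.6289.
M = m − (m − M) = 5.78 − 2.6289 = 3.151.

M = 3.151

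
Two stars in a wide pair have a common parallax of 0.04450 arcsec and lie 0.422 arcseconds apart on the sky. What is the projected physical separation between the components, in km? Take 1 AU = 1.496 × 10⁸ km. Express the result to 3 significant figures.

d = 1/p = 1/0.04450″ = 22.472 pc.
At distance d (pc), an angle of θ arcsec spans θ·d AU: s = 0.422 × 22.472 = 9.4832 AU.
= 9.4832 × 1.496 × 10⁸ km = 1.4187 × 10^9 km.

1.42 × 10^9 km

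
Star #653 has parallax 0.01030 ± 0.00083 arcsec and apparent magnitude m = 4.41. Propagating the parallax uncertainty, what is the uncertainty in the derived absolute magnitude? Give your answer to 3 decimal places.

M = m − 5 log₁₀ d + 5 = m + 5 log₁₀ p + 5, so ∂M/∂p = 5/(p ln 10).
σ_M = (5/ln 10) · (σ_p/p) = 2.1715 × 0.00083/0.01030 = 2.1715 × 0.080583 = 0.17499.

σ_M = 0.175 mag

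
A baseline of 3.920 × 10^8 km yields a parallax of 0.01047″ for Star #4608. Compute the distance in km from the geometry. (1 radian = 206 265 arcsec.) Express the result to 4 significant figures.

θ = 0.01047″ = 0.01047/206265 = 5.0760 × 10^-8 rad.
d = B/θ = (3.920 × 10^8) / (5.0760 × 10^-8) = 7.7226 × 10^15 km.

7.723 × 10^15 km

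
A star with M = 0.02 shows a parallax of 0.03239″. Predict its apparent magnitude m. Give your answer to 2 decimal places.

m = 2.47

d = 1/p = 1/0.03239″ = 30.874 pc.
m − M = 5 log₁₀ d − 5 = 5 log₁₀(30.874) − 5 = 7.4480 − 5 = 2.4480.
m = M + (m − M) = 0.02 + 2.4480 = 2.47.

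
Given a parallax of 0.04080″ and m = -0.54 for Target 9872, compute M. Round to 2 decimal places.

M = -2.49

d = 1/p = 1/0.04080″ = 24.51 pc.
m − M = 5 log₁₀(24.51) − 5 = 6.9467 − 5 = 1.9467.
M = m − (m − M) = -0.54 − 1.9467 = -2.49.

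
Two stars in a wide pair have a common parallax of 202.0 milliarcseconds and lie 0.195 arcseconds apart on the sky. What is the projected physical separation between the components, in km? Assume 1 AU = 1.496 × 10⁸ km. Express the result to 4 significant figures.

1.444 × 10^8 km

d = 1/p = 1/0.2020″ = 4.9505 pc.
At distance d (pc), an angle of θ arcsec spans θ·d AU: s = 0.195 × 4.9505 = 0.96535 AU.
= 0.96535 × 1.496 × 10⁸ km = 1.4442 × 10^8 km.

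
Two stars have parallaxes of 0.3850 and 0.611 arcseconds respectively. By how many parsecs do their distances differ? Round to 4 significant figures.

0.9607 pc

d_A = 1/0.3850″ = 2.5974 pc; d_B = 1/0.6110″ = 1.6367 pc.
|d_B − d_A| = |1.6367 − 2.5974| = 0.9607 pc.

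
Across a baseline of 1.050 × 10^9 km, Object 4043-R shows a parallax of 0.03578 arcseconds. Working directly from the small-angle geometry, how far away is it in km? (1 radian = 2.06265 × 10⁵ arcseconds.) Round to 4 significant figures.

θ = 0.03578″ = 0.03578/206265 = 1.7347 × 10^-7 rad.
d = B/θ = (1.050 × 10^9) / (1.7347 × 10^-7) = 6.0529 × 10^15 km.

6.053 × 10^15 km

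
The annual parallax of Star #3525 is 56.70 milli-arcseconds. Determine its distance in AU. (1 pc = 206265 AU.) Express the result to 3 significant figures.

3.64 × 10^6 AU

p = 56.70 milli-arcseconds = 0.05670 arcsec.
d = 1/p = 1/0.05670 = 17.637 pc.
In AU: 17.637 × 206265 = 3.6379 × 10^6 AU.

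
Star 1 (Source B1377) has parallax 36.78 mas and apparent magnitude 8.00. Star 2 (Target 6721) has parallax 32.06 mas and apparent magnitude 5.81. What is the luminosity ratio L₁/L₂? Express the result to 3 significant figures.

L₁/L₂ = 0.101

d₁ = 1/p₁ = 1/0.03678″ = 27.189 pc; d₂ = 1/p₂ = 1/0.03206″ = 31.192 pc.
M₁ = m₁ − 5 log₁₀ d₁ + 5 = 8.00 − 7.1720 + 5 = 5.8280.
M₂ = 5.81 − 7.4702 + 5 = 3.3398.
L₁/L₂ = 10^(0.4(M₂ − M₁)) = 10^(0.4 × (-2.4882)) = 10^(-0.99528) = 0.10109.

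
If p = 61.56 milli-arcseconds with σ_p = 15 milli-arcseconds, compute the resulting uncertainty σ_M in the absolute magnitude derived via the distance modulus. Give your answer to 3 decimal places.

σ_M = 0.529 mag

M = m − 5 log₁₀ d + 5 = m + 5 log₁₀ p + 5, so ∂M/∂p = 5/(p ln 10).
σ_M = (5/ln 10) · (σ_p/p) = 2.1715 × 15/61.56 = 2.1715 × 0.24366 = 0.52911.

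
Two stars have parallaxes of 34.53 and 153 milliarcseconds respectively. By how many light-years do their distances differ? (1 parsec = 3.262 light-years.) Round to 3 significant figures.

d_A = 1/0.03453″ = 28.96 pc; d_B = 1/0.1530″ = 6.5359 pc.
|d_B − d_A| = |6.5359 − 28.96| = 22.424 pc = 22.424 × 3.262 ly = 73.147 ly.

73.1 ly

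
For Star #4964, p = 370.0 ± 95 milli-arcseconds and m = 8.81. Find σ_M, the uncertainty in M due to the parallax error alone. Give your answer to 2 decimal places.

M = m − 5 log₁₀ d + 5 = m + 5 log₁₀ p + 5, so ∂M/∂p = 5/(p ln 10).
σ_M = (5/ln 10) · (σ_p/p) = 2.1715 × 95/370.0 = 2.1715 × 0.25676 = 0.55755.

σ_M = 0.56 mag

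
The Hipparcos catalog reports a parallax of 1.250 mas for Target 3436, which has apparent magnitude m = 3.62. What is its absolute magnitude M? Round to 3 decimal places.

d = 1/p = 1/0.001250″ = 800 pc.
m − M = 5 log₁₀(800) − 5 = 14.5154 − 5 = 9.5154.
M = m − (m − M) = 3.62 − 9.5154 = -5.895.

M = -5.895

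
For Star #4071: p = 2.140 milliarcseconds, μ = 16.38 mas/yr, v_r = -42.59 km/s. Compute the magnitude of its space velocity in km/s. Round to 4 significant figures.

d = 1/p = 1/0.002140″ = 467.29 pc.
μ = 16.38 mas/yr = 0.01638 ″/yr.
v_t = 4.740 μ d = 4.740 × 0.01638 × 467.29 = 36.281 km/s.
v = √(v_r² + v_t²) = √((-42.59)² + 36.281²) = √3130.22 = 55.948 km/s.

55.95 km/s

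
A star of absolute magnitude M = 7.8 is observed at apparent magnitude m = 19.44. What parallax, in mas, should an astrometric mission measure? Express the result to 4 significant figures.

0.4699 mas

m − M = 19.44 − 7.8 = 11.64.
d = 10^((m−M)/5 + 1) = 10^3.328 = 2128.1 pc.
p = 1/d = 1/2128.1 = 0.0004699 arcsec = 0.4699 mas.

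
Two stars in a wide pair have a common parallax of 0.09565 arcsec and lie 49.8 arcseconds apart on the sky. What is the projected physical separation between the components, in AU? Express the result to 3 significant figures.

d = 1/p = 1/0.09565″ = 10.455 pc.
At distance d (pc), an angle of θ arcsec spans θ·d AU: s = 49.8 × 10.455 = 520.66 AU.

521 AU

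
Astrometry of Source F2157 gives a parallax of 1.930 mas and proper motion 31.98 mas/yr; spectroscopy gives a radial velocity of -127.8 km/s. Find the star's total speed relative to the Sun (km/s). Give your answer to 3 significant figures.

d = 1/p = 1/0.001930″ = 518.13 pc.
μ = 31.98 mas/yr = 0.03198 ″/yr.
v_t = 4.740 μ d = 4.740 × 0.03198 × 518.13 = 78.541 km/s.
v = √(v_r² + v_t²) = √((-127.8)² + 78.541²) = √22501.5 = 150 km/s.

150 km/s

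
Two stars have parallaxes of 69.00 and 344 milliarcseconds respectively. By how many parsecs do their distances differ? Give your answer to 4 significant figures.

d_A = 1/0.06900″ = 14.493 pc; d_B = 1/0.3440″ = 2.907 pc.
|d_B − d_A| = |2.907 − 14.493| = 11.586 pc.

11.59 pc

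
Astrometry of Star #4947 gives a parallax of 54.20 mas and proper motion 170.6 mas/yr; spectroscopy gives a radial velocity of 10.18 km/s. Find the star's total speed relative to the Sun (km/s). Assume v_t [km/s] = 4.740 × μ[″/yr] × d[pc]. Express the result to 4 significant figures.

d = 1/p = 1/0.05420″ = 18.45 pc.
μ = 170.6 mas/yr = 0.1706 ″/yr.
v_t = 4.740 μ d = 4.740 × 0.1706 × 18.45 = 14.919 km/s.
v = √(v_r² + v_t²) = √(10.18² + 14.919²) = √326.209 = 18.061 km/s.

18.06 km/s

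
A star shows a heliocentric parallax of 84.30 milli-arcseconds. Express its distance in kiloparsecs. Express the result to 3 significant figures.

p = 84.30 milli-arcseconds = 0.08430 arcsec.
d = 1/p = 1/0.08430 = 11.862 pc.
= 0.011862 kpc.

0.0119 kpc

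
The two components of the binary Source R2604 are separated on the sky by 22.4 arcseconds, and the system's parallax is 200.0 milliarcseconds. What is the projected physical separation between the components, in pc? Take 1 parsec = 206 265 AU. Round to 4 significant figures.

0.0005430 pc

d = 1/p = 1/0.2000″ = 5 pc.
At distance d (pc), an angle of θ arcsec spans θ·d AU: s = 22.4 × 5 = 112 AU.
= 112 / 206265 = 0.00054299 pc.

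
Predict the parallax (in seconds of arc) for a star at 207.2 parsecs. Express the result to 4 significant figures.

p = 1/d = 1/207.2 = 0.0048263 arcsec.

0.004826 arcsec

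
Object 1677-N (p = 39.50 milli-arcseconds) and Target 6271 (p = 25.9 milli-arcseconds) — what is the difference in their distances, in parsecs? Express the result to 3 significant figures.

d_A = 1/0.03950″ = 25.316 pc; d_B = 1/0.02590″ = 38.61 pc.
|d_B − d_A| = |38.61 − 25.316| = 13.294 pc.

13.3 pc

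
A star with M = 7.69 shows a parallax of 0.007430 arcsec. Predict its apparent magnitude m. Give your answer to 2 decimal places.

m = 13.34

d = 1/p = 1/0.007430″ = 134.59 pc.
m − M = 5 log₁₀ d − 5 = 5 log₁₀(134.59) − 5 = 10.6451 − 5 = 5.6451.
m = M + (m − M) = 7.69 + 5.6451 = 13.34.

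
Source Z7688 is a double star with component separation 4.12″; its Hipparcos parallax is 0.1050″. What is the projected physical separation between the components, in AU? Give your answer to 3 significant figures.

39.2 AU

d = 1/p = 1/0.1050″ = 9.5238 pc.
At distance d (pc), an angle of θ arcsec spans θ·d AU: s = 4.12 × 9.5238 = 39.238 AU.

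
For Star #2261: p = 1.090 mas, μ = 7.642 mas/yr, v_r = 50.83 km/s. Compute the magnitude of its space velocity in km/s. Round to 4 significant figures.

d = 1/p = 1/0.001090″ = 917.43 pc.
μ = 7.642 mas/yr = 0.007642 ″/yr.
v_t = 4.740 μ d = 4.740 × 0.007642 × 917.43 = 33.232 km/s.
v = √(v_r² + v_t²) = √(50.83² + 33.232²) = √3688.05 = 60.729 km/s.

60.73 km/s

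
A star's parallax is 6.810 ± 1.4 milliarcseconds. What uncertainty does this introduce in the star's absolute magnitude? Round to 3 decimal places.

M = m − 5 log₁₀ d + 5 = m + 5 log₁₀ p + 5, so ∂M/∂p = 5/(p ln 10).
σ_M = (5/ln 10) · (σ_p/p) = 2.1715 × 1.4/6.810 = 2.1715 × 0.20558 = 0.44642.

σ_M = 0.446 mag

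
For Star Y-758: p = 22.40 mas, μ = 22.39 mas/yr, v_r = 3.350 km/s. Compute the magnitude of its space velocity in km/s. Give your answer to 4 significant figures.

d = 1/p = 1/0.02240″ = 44.643 pc.
μ = 22.39 mas/yr = 0.02239 ″/yr.
v_t = 4.740 μ d = 4.740 × 0.02239 × 44.643 = 4.7379 km/s.
v = √(v_r² + v_t²) = √(3.350² + 4.7379²) = √33.6702 = 5.8026 km/s.

5.803 km/s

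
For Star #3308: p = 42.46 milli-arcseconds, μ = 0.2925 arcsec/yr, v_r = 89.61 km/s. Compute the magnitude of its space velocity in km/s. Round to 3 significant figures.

95.4 km/s

d = 1/p = 1/0.04246″ = 23.552 pc.
v_t = 4.740 μ d = 4.740 × 0.2925 × 23.552 = 32.654 km/s.
v = √(v_r² + v_t²) = √(89.61² + 32.654²) = √9096.24 = 95.374 km/s.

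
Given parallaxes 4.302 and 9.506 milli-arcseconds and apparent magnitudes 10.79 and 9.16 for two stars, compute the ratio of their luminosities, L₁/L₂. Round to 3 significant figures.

L₁/L₂ = 1.09

d₁ = 1/p₁ = 1/0.004302″ = 232.45 pc; d₂ = 1/p₂ = 1/0.009506″ = 105.2 pc.
M₁ = m₁ − 5 log₁₀ d₁ + 5 = 10.79 − 11.8316 + 5 = 3.9584.
M₂ = 9.16 − 10.1101 + 5 = 4.0499.
L₁/L₂ = 10^(0.4(M₂ − M₁)) = 10^(0.4 × 0.0915) = 10^0.03660 = 1.0879.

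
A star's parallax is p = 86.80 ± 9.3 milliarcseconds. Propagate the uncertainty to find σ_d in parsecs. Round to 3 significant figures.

d = 1/p, so σ_d = σ_p / p².
σ_d = 0.00930 / (0.08680)² = 0.00930 / 0.0075342 = 1.2344 pc.

1.23 pc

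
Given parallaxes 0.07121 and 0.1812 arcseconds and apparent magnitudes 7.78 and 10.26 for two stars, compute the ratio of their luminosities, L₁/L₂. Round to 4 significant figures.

d₁ = 1/p₁ = 1/0.07121″ = 14.043 pc; d₂ = 1/p₂ = 1/0.1812″ = 5.5188 pc.
M₁ = m₁ − 5 log₁₀ d₁ + 5 = 7.78 − 5.7373 + 5 = 7.0427.
M₂ = 10.26 − 3.7092 + 5 = 11.5508.
L₁/L₂ = 10^(0.4(M₂ − M₁)) = 10^(0.4 × 4.5081) = 10^1.80324 = 63.568.

L₁/L₂ = 63.57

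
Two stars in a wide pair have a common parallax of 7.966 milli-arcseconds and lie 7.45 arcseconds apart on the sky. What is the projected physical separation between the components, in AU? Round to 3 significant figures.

d = 1/p = 1/0.007966″ = 125.53 pc.
At distance d (pc), an angle of θ arcsec spans θ·d AU: s = 7.45 × 125.53 = 935.2 AU.

935 AU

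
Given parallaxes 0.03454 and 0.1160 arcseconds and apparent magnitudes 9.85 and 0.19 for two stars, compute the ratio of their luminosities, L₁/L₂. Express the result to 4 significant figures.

d₁ = 1/p₁ = 1/0.03454″ = 28.952 pc; d₂ = 1/p₂ = 1/0.1160″ = 8.6207 pc.
M₁ = m₁ − 5 log₁₀ d₁ + 5 = 9.85 − 7.3084 + 5 = 7.5416.
M₂ = 0.19 − 4.6777 + 5 = 0.5123.
L₁/L₂ = 10^(0.4(M₂ − M₁)) = 10^(0.4 × (-7.0293)) = 10^(-2.81172) = 0.0015427.

L₁/L₂ = 0.001543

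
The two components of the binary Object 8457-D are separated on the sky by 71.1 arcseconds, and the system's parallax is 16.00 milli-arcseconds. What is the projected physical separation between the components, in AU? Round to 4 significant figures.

4444 AU

d = 1/p = 1/0.01600″ = 62.5 pc.
At distance d (pc), an angle of θ arcsec spans θ·d AU: s = 71.1 × 62.5 = 4443.8 AU.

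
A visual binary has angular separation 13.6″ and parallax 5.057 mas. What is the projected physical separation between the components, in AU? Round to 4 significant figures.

2689 AU

d = 1/p = 1/0.005057″ = 197.75 pc.
At distance d (pc), an angle of θ arcsec spans θ·d AU: s = 13.6 × 197.75 = 2689.4 AU.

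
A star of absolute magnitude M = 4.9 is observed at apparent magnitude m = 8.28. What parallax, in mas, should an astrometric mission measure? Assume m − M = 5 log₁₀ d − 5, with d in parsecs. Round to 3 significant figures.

m − M = 8.28 − 4.9 = 3.38.
d = 10^((m−M)/5 + 1) = 10^1.676 = 47.424 pc.
p = 1/d = 1/47.424 = 0.021086 arcsec = 21.086 mas.

21.1 mas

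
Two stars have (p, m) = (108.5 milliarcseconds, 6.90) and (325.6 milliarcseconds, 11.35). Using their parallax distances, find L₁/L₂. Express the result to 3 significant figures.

d₁ = 1/p₁ = 1/0.1085″ = 9.2166 pc; d₂ = 1/p₂ = 1/0.3256″ = 3.0713 pc.
M₁ = m₁ − 5 log₁₀ d₁ + 5 = 6.90 − 4.8229 + 5 = 7.0771.
M₂ = 11.35 − 2.4366 + 5 = 13.9134.
L₁/L₂ = 10^(0.4(M₂ − M₁)) = 10^(0.4 × 6.8363) = 10^2.73452 = 542.65.

L₁/L₂ = 543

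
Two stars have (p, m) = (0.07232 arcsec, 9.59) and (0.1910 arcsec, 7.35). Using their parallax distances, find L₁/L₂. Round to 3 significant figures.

L₁/L₂ = 0.886

d₁ = 1/p₁ = 1/0.07232″ = 13.827 pc; d₂ = 1/p₂ = 1/0.1910″ = 5.2356 pc.
M₁ = m₁ − 5 log₁₀ d₁ + 5 = 9.59 − 5.7036 + 5 = 8.8864.
M₂ = 7.35 − 3.5948 + 5 = 8.7552.
L₁/L₂ = 10^(0.4(M₂ − M₁)) = 10^(0.4 × (-0.1312)) = 10^(-0.05248) = 0.88618.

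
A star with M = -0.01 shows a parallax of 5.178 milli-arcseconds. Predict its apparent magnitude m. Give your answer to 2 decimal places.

d = 1/p = 1/0.005178″ = 193.12 pc.
m − M = 5 log₁₀ d − 5 = 5 log₁₀(193.12) − 5 = 11.4291 − 5 = 6.4291.
m = M + (m − M) = -0.01 + 6.4291 = 6.42.

m = 6.42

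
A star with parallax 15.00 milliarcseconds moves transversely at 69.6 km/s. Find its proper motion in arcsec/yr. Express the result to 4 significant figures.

d = 1/p = 1/0.01500″ = 66.667 pc.
μ = v_t / (4.74 d) = 69.6 / (4.74 × 66.667) = 69.6 / 316 = 0.22025 ″/yr.

0.2203 arcsec/yr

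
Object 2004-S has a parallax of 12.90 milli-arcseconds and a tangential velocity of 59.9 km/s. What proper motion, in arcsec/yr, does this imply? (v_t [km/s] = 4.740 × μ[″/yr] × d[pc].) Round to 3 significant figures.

0.163 arcsec/yr

d = 1/p = 1/0.01290″ = 77.519 pc.
μ = v_t / (4.74 d) = 59.9 / (4.74 × 77.519) = 59.9 / 367.44 = 0.16302 ″/yr.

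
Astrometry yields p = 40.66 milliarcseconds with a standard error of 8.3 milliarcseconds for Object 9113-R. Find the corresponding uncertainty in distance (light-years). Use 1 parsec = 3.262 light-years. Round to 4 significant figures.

16.38 ly

d = 1/p, so σ_d = σ_p / p².
σ_d = 0.00830 / (0.04066)² = 0.00830 / 0.0016532 = 5.0206 pc = 5.0206 × 3.262 ly = 16.377 ly.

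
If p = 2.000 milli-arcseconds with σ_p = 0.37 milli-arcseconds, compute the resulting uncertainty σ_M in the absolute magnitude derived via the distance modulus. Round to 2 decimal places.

σ_M = 0.40 mag

M = m − 5 log₁₀ d + 5 = m + 5 log₁₀ p + 5, so ∂M/∂p = 5/(p ln 10).
σ_M = (5/ln 10) · (σ_p/p) = 2.1715 × 0.37/2.000 = 2.1715 × 0.185 = 0.40173.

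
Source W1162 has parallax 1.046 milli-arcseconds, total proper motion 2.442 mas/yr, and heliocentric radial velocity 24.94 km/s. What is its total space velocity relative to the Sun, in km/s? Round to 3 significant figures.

27.3 km/s

d = 1/p = 1/0.001046″ = 956.02 pc.
μ = 2.442 mas/yr = 0.002442 ″/yr.
v_t = 4.740 μ d = 4.740 × 0.002442 × 956.02 = 11.066 km/s.
v = √(v_r² + v_t²) = √(24.94² + 11.066²) = √744.46 = 27.285 km/s.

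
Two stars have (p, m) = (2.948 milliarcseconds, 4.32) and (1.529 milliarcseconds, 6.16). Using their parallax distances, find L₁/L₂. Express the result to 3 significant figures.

L₁/L₂ = 1.46

d₁ = 1/p₁ = 1/0.002948″ = 339.21 pc; d₂ = 1/p₂ = 1/0.001529″ = 654.02 pc.
M₁ = m₁ − 5 log₁₀ d₁ + 5 = 4.32 − 12.6523 + 5 = -3.3323.
M₂ = 6.16 − 14.0780 + 5 = -2.9180.
L₁/L₂ = 10^(0.4(M₂ − M₁)) = 10^(0.4 × 0.4143) = 10^0.16572 = 1.4646.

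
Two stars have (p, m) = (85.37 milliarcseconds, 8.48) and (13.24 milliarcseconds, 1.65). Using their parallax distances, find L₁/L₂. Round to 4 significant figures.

d₁ = 1/p₁ = 1/0.08537″ = 11.714 pc; d₂ = 1/p₂ = 1/0.01324″ = 75.529 pc.
M₁ = m₁ − 5 log₁₀ d₁ + 5 = 8.48 − 5.3435 + 5 = 8.1365.
M₂ = 1.65 − 9.3906 + 5 = -2.7406.
L₁/L₂ = 10^(0.4(M₂ − M₁)) = 10^(0.4 × (-10.8771)) = 10^(-4.35084) = 0.000044582.

L₁/L₂ = 4.458 × 10^-5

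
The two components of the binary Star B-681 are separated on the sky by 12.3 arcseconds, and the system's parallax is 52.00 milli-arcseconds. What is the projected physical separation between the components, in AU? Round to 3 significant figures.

237 AU

d = 1/p = 1/0.05200″ = 19.231 pc.
At distance d (pc), an angle of θ arcsec spans θ·d AU: s = 12.3 × 19.231 = 236.54 AU.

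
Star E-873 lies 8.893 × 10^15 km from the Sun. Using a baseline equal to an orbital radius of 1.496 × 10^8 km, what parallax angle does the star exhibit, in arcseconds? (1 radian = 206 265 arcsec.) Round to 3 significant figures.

θ ≈ B/d = (1.496 × 10^8) / (8.893 × 10^15) = 1.6822 × 10^-8 rad.
In arcseconds: 1.6822 × 10^-8 × 206265 = 0.0034698″.

0.00347 arcsec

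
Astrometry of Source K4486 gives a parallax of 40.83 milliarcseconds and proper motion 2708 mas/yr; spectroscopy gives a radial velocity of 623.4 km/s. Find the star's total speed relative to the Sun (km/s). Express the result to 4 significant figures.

698.2 km/s

d = 1/p = 1/0.04083″ = 24.492 pc.
μ = 2708 mas/yr = 2.708 ″/yr.
v_t = 4.740 μ d = 4.740 × 2.708 × 24.492 = 314.38 km/s.
v = √(v_r² + v_t²) = √(623.4² + 314.38²) = √487462 = 698.18 km/s.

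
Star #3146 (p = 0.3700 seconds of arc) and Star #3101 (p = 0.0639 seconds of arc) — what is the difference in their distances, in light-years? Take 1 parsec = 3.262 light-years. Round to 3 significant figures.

42.2 ly

d_A = 1/0.3700″ = 2.7027 pc; d_B = 1/0.06390″ = 15.649 pc.
|d_B − d_A| = |15.649 − 2.7027| = 12.946 pc = 12.946 × 3.262 ly = 42.23 ly.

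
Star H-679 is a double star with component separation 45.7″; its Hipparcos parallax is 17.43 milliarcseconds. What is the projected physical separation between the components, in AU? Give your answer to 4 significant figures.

2622 AU

d = 1/p = 1/0.01743″ = 57.372 pc.
At distance d (pc), an angle of θ arcsec spans θ·d AU: s = 45.7 × 57.372 = 2621.9 AU.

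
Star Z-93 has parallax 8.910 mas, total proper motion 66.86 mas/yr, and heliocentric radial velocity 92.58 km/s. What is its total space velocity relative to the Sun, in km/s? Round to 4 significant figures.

99.18 km/s

d = 1/p = 1/0.008910″ = 112.23 pc.
μ = 66.86 mas/yr = 0.06686 ″/yr.
v_t = 4.740 μ d = 4.740 × 0.06686 × 112.23 = 35.568 km/s.
v = √(v_r² + v_t²) = √(92.58² + 35.568²) = √9836.14 = 99.177 km/s.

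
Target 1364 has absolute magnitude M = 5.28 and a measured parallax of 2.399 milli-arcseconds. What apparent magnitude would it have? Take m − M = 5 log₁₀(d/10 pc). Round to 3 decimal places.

m = 13.380

d = 1/p = 1/0.002399″ = 416.84 pc.
m − M = 5 log₁₀ d − 5 = 5 log₁₀(416.84) − 5 = 13.0998 − 5 = 8.0998.
m = M + (m − M) = 5.28 + 8.0998 = 13.380.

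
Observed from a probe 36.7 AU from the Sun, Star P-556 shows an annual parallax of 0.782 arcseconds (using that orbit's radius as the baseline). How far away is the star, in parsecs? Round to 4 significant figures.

With baseline B (in AU) and parallax p (in arcsec), d = B/p parsecs.
d = 36.7 / 0.782 = 46.931 pc.

46.93 pc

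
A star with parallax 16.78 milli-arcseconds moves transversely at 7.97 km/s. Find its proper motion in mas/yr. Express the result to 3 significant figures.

d = 1/p = 1/0.01678″ = 59.595 pc.
μ = v_t / (4.74 d) = 7.97 / (4.74 × 59.595) = 7.97 / 282.48 = 0.028214 ″/yr = 28.214 mas/yr.

28.2 mas/yr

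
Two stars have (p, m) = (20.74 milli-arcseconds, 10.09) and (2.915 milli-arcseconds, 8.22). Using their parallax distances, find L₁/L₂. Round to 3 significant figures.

d₁ = 1/p₁ = 1/0.02074″ = 48.216 pc; d₂ = 1/p₂ = 1/0.002915″ = 343.05 pc.
M₁ = m₁ − 5 log₁₀ d₁ + 5 = 10.09 − 8.4160 + 5 = 6.6740.
M₂ = 8.22 − 12.6768 + 5 = 0.5432.
L₁/L₂ = 10^(0.4(M₂ − M₁)) = 10^(0.4 × (-6.1308)) = 10^(-2.45232) = 0.0035292.

L₁/L₂ = 0.00353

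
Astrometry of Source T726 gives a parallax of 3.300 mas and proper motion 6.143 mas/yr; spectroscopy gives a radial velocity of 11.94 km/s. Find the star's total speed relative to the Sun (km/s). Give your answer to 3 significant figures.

14.8 km/s

d = 1/p = 1/0.003300″ = 303.03 pc.
μ = 6.143 mas/yr = 0.006143 ″/yr.
v_t = 4.740 μ d = 4.740 × 0.006143 × 303.03 = 8.8236 km/s.
v = √(v_r² + v_t²) = √(11.94² + 8.8236²) = √220.42 = 14.847 km/s.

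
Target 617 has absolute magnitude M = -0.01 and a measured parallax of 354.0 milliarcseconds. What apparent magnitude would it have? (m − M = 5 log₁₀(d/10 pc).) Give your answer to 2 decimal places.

m = -2.76

d = 1/p = 1/0.3540″ = 2.8249 pc.
m − M = 5 log₁₀ d − 5 = 5 log₁₀(2.8249) − 5 = 2.2550 − 5 = -2.7450.
m = M + (m − M) = -0.01 + (-2.7450) = -2.76.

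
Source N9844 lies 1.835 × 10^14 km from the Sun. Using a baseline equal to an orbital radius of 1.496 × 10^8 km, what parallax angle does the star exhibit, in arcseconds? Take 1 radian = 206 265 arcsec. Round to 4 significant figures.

θ ≈ B/d = (1.496 × 10^8) / (1.835 × 10^14) = 8.1526 × 10^-7 rad.
In arcseconds: 8.1526 × 10^-7 × 206265 = 0.16816″.

0.1682 arcsec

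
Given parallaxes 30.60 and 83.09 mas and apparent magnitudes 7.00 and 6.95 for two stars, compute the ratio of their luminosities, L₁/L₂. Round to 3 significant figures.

d₁ = 1/p₁ = 1/0.03060″ = 32.68 pc; d₂ = 1/p₂ = 1/0.08309″ = 12.035 pc.
M₁ = m₁ − 5 log₁₀ d₁ + 5 = 7.00 − 7.5714 + 5 = 4.4286.
M₂ = 6.95 − 5.4022 + 5 = 6.5478.
L₁/L₂ = 10^(0.4(M₂ − M₁)) = 10^(0.4 × 2.1192) = 10^0.84768 = 7.0417.

L₁/L₂ = 7.04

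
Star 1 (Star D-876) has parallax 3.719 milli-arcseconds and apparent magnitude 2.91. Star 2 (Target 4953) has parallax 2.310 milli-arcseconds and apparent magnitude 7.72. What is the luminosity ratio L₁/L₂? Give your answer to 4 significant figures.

d₁ = 1/p₁ = 1/0.003719″ = 268.89 pc; d₂ = 1/p₂ = 1/0.002310″ = 432.9 pc.
M₁ = m₁ − 5 log₁₀ d₁ + 5 = 2.91 − 12.1479 + 5 = -4.2379.
M₂ = 7.72 − 13.1819 + 5 = -0.4619.
L₁/L₂ = 10^(0.4(M₂ − M₁)) = 10^(0.4 × 3.7760) = 10^1.51040 = 32.389.

L₁/L₂ = 32.39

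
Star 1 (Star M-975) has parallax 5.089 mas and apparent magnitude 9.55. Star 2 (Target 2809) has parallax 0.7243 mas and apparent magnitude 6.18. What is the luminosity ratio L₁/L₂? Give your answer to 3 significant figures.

d₁ = 1/p₁ = 1/0.005089″ = 196.5 pc; d₂ = 1/p₂ = 1/0.0007243″ = 1380.6 pc.
M₁ = m₁ − 5 log₁₀ d₁ + 5 = 9.55 − 11.4668 + 5 = 3.0832.
M₂ = 6.18 − 15.7003 + 5 = -4.5203.
L₁/L₂ = 10^(0.4(M₂ − M₁)) = 10^(0.4 × (-7.6035)) = 10^(-3.04140) = 0.00090908.

L₁/L₂ = 0.000909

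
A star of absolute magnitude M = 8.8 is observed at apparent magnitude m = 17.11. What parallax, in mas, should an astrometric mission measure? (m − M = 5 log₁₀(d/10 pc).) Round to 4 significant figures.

2.178 mas

m − M = 17.11 − 8.8 = 8.31.
d = 10^((m−M)/5 + 1) = 10^2.662 = 459.2 pc.
p = 1/d = 1/459.2 = 0.0021777 arcsec = 2.1777 mas.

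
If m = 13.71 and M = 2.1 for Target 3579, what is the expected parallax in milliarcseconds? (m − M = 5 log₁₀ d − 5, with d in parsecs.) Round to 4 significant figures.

m − M = 13.71 − 2.1 = 11.61.
d = 10^((m−M)/5 + 1) = 10^3.322 = 2098.9 pc.
p = 1/d = 1/2098.9 = 0.00047644 arcsec = 0.47644 mas.

0.4764 mas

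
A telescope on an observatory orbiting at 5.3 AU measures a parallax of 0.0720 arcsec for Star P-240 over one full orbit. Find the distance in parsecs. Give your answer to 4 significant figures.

73.61 pc

With baseline B (in AU) and parallax p (in arcsec), d = B/p parsecs.
d = 5.3 / 0.0720 = 73.611 pc.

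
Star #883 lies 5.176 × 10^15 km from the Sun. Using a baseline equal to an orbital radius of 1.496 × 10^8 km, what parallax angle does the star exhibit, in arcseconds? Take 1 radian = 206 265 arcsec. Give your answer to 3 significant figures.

0.00596 arcsec

θ ≈ B/d = (1.496 × 10^8) / (5.176 × 10^15) = 2.8903 × 10^-8 rad.
In arcseconds: 2.8903 × 10^-8 × 206265 = 0.0059617″.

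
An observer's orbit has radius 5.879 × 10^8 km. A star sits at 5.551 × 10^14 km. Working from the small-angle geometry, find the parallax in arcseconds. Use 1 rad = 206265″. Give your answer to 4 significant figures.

θ ≈ B/d = (5.879 × 10^8) / (5.551 × 10^14) = 1.0591 × 10^-6 rad.
In arcseconds: 1.0591 × 10^-6 × 206265 = 0.21846″.

0.2185 arcsec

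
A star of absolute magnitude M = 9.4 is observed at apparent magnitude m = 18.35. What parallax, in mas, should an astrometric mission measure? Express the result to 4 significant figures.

m − M = 18.35 − 9.4 = 8.95.
d = 10^((m−M)/5 + 1) = 10^2.790 = 616.6 pc.
p = 1/d = 1/616.6 = 0.0016218 arcsec = 1.6218 mas.

1.622 mas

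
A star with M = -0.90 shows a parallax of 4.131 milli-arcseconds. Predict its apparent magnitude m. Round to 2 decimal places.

d = 1/p = 1/0.004131″ = 242.07 pc.
m − M = 5 log₁₀ d − 5 = 5 log₁₀(242.07) − 5 = 11.9197 − 5 = 6.9197.
m = M + (m − M) = -0.90 + 6.9197 = 6.02.

m = 6.02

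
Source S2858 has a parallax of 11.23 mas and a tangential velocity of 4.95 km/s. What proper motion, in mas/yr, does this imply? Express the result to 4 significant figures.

d = 1/p = 1/0.01123″ = 89.047 pc.
μ = v_t / (4.74 d) = 4.95 / (4.74 × 89.047) = 4.95 / 422.08 = 0.011728 ″/yr = 11.728 mas/yr.

11.73 mas/yr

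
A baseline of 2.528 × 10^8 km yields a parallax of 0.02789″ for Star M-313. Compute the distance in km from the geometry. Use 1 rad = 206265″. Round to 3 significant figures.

θ = 0.02789″ = 0.02789/206265 = 1.3521 × 10^-7 rad.
d = B/θ = (2.528 × 10^8) / (1.3521 × 10^-7) = 1.8697 × 10^15 km.

1.87 × 10^15 km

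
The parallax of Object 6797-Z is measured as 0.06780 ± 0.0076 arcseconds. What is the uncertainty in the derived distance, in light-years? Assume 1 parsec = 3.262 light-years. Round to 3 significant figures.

5.39 ly

d = 1/p, so σ_d = σ_p / p².
σ_d = 0.00760 / (0.06780)² = 0.00760 / 0.0045968 = 1.6533 pc = 1.6533 × 3.262 ly = 5.3931 ly.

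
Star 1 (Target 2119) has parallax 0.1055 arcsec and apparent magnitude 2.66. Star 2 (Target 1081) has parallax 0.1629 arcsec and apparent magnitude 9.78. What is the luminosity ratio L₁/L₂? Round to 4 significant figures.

d₁ = 1/p₁ = 1/0.1055″ = 9.4787 pc; d₂ = 1/p₂ = 1/0.1629″ = 6.1387 pc.
M₁ = m₁ − 5 log₁₀ d₁ + 5 = 2.66 − 4.8837 + 5 = 2.7763.
M₂ = 9.78 − 3.9404 + 5 = 10.8396.
L₁/L₂ = 10^(0.4(M₂ − M₁)) = 10^(0.4 × 8.0633) = 10^3.22532 = 1680.

L₁/L₂ = 1680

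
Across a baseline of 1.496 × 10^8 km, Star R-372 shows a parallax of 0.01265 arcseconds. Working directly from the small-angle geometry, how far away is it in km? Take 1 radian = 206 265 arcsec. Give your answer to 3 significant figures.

θ = 0.01265″ = 0.01265/206265 = 6.1329 × 10^-8 rad.
d = B/θ = (1.496 × 10^8) / (6.1329 × 10^-8) = 2.4393 × 10^15 km.

2.44 × 10^15 km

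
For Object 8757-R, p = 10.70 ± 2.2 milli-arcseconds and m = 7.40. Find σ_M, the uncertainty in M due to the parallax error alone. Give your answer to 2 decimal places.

σ_M = 0.45 mag

M = m − 5 log₁₀ d + 5 = m + 5 log₁₀ p + 5, so ∂M/∂p = 5/(p ln 10).
σ_M = (5/ln 10) · (σ_p/p) = 2.1715 × 2.2/10.70 = 2.1715 × 0.20561 = 0.44648.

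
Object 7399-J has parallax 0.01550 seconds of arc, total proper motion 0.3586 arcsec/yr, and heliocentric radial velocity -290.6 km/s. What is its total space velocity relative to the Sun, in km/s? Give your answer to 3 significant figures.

d = 1/p = 1/0.01550″ = 64.516 pc.
v_t = 4.740 μ d = 4.740 × 0.3586 × 64.516 = 109.66 km/s.
v = √(v_r² + v_t²) = √((-290.6)² + 109.66²) = √96473.7 = 310.6 km/s.

311 km/s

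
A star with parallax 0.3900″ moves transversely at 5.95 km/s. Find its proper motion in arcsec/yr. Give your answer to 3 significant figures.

d = 1/p = 1/0.3900″ = 2.5641 pc.
μ = v_t / (4.74 d) = 5.95 / (4.74 × 2.5641) = 5.95 / 12.154 = 0.48955 ″/yr.

0.490 arcsec/yr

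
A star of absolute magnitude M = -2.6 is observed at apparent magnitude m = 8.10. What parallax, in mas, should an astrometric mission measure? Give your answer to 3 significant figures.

0.724 mas

m − M = 8.10 − (-2.6) = 10.70.
d = 10^((m−M)/5 + 1) = 10^3.140 = 1380.4 pc.
p = 1/d = 1/1380.4 = 0.00072443 arcsec = 0.72443 mas.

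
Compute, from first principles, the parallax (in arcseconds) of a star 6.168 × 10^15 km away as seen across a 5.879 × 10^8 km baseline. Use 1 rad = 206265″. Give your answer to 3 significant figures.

θ ≈ B/d = (5.879 × 10^8) / (6.168 × 10^15) = 9.5315 × 10^-8 rad.
In arcseconds: 9.5315 × 10^-8 × 206265 = 0.01966″.

0.0197 arcsec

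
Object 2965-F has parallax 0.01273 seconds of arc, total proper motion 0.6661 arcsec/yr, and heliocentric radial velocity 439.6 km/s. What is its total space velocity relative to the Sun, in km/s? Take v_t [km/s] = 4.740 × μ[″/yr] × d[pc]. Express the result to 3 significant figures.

d = 1/p = 1/0.01273″ = 78.555 pc.
v_t = 4.740 μ d = 4.740 × 0.6661 × 78.555 = 248.02 km/s.
v = √(v_r² + v_t²) = √(439.6² + 248.02²) = √254762 = 504.74 km/s.

505 km/s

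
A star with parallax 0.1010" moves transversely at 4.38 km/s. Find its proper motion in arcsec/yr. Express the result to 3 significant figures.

0.0933 arcsec/yr

d = 1/p = 1/0.1010″ = 9.901 pc.
μ = v_t / (4.74 d) = 4.38 / (4.74 × 9.901) = 4.38 / 46.931 = 0.093329 ″/yr.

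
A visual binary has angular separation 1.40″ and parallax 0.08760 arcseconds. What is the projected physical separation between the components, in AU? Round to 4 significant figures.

15.98 AU

d = 1/p = 1/0.08760″ = 11.416 pc.
At distance d (pc), an angle of θ arcsec spans θ·d AU: s = 1.40 × 11.416 = 15.982 AU.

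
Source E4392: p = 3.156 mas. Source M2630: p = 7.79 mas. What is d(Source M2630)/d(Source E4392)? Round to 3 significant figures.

0.405

Since d = 1/p, d_B/d_A = p_A/p_B.
= 3.156 / 7.79 = 0.40513.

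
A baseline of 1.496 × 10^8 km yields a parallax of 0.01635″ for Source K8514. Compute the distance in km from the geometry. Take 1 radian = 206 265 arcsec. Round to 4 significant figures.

1.887 × 10^15 km

θ = 0.01635″ = 0.01635/206265 = 7.9267 × 10^-8 rad.
d = B/θ = (1.496 × 10^8) / (7.9267 × 10^-8) = 1.8873 × 10^15 km.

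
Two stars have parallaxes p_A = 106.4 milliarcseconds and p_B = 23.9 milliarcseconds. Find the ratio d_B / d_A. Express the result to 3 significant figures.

4.45

Since d = 1/p, d_B/d_A = p_A/p_B.
= 106.4 / 23.9 = 4.4519.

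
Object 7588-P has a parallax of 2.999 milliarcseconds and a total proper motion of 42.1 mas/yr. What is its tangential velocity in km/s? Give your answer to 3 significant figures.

66.5 km/s

d = 1/p = 1/0.002999″ = 333.44 pc.
μ = 42.1 mas/yr = 0.0421 ″/yr.
v_t = 4.74 × μ × d = 4.74 × 0.0421 × 333.44 = 66.539 km/s.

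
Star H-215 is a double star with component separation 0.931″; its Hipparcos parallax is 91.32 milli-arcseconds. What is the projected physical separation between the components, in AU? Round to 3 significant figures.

10.2 AU

d = 1/p = 1/0.09132″ = 10.951 pc.
At distance d (pc), an angle of θ arcsec spans θ·d AU: s = 0.931 × 10.951 = 10.195 AU.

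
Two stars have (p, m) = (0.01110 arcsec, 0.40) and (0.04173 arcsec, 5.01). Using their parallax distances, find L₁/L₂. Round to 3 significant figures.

L₁/L₂ = 987

d₁ = 1/p₁ = 1/0.01110″ = 90.09 pc; d₂ = 1/p₂ = 1/0.04173″ = 23.964 pc.
M₁ = m₁ − 5 log₁₀ d₁ + 5 = 0.40 − 9.7734 + 5 = -4.3734.
M₂ = 5.01 − 6.8978 + 5 = 3.1122.
L₁/L₂ = 10^(0.4(M₂ − M₁)) = 10^(0.4 × 7.4856) = 10^2.99424 = 986.82.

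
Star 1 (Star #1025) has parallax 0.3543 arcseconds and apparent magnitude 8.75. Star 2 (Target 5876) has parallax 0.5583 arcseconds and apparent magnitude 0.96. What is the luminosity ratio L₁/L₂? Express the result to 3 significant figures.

L₁/L₂ = 0.00190

d₁ = 1/p₁ = 1/0.3543″ = 2.8225 pc; d₂ = 1/p₂ = 1/0.5583″ = 1.7912 pc.
M₁ = m₁ − 5 log₁₀ d₁ + 5 = 8.75 − 2.2532 + 5 = 11.4968.
M₂ = 0.96 − 1.2657 + 5 = 4.6943.
L₁/L₂ = 10^(0.4(M₂ − M₁)) = 10^(0.4 × (-6.8025)) = 10^(-2.72100) = 0.0019011.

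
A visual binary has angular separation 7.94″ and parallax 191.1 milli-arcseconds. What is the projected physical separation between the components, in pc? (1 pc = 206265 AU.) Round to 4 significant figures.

0.0002014 pc

d = 1/p = 1/0.1911″ = 5.2329 pc.
At distance d (pc), an angle of θ arcsec spans θ·d AU: s = 7.94 × 5.2329 = 41.549 AU.
= 41.549 / 206265 = 0.00020144 pc.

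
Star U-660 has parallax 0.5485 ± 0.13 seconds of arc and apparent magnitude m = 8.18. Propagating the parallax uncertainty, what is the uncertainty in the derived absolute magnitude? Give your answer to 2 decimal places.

σ_M = 0.51 mag

M = m − 5 log₁₀ d + 5 = m + 5 log₁₀ p + 5, so ∂M/∂p = 5/(p ln 10).
σ_M = (5/ln 10) · (σ_p/p) = 2.1715 × 0.13/0.5485 = 2.1715 × 0.23701 = 0.51467.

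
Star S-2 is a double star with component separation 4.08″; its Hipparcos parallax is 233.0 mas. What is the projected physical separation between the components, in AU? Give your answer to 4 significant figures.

d = 1/p = 1/0.2330″ = 4.2918 pc.
At distance d (pc), an angle of θ arcsec spans θ·d AU: s = 4.08 × 4.2918 = 17.511 AU.

17.51 AU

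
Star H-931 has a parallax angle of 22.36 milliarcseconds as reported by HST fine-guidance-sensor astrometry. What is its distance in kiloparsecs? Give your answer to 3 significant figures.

0.0447 kpc

p = 22.36 milliarcseconds = 0.02236 arcsec.
d = 1/p = 1/0.02236 = 44.723 pc.
= 0.044723 kpc.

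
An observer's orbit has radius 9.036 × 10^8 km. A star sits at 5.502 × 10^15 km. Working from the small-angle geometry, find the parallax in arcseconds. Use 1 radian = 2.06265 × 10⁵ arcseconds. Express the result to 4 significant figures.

0.03388 arcsec

θ ≈ B/d = (9.036 × 10^8) / (5.502 × 10^15) = 1.6423 × 10^-7 rad.
In arcseconds: 1.6423 × 10^-7 × 206265 = 0.033875″.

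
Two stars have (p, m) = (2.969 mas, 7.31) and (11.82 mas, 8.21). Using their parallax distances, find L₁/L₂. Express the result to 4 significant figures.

L₁/L₂ = 36.31

d₁ = 1/p₁ = 1/0.002969″ = 336.81 pc; d₂ = 1/p₂ = 1/0.01182″ = 84.602 pc.
M₁ = m₁ − 5 log₁₀ d₁ + 5 = 7.31 − 12.6369 + 5 = -0.3269.
M₂ = 8.21 − 9.6369 + 5 = 3.5731.
L₁/L₂ = 10^(0.4(M₂ − M₁)) = 10^(0.4 × 3.9000) = 10^1.56000 = 36.308.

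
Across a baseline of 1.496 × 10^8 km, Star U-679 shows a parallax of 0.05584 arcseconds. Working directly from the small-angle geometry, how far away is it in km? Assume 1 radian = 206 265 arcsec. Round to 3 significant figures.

5.53 × 10^14 km

θ = 0.05584″ = 0.05584/206265 = 2.7072 × 10^-7 rad.
d = B/θ = (1.496 × 10^8) / (2.7072 × 10^-7) = 5.5260 × 10^14 km.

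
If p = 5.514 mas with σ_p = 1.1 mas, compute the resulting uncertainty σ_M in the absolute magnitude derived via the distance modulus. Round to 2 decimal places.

σ_M = 0.43 mag

M = m − 5 log₁₀ d + 5 = m + 5 log₁₀ p + 5, so ∂M/∂p = 5/(p ln 10).
σ_M = (5/ln 10) · (σ_p/p) = 2.1715 × 1.1/5.514 = 2.1715 × 0.19949 = 0.43319.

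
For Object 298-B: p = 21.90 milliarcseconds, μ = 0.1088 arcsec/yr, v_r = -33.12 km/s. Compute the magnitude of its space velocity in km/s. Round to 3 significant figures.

d = 1/p = 1/0.02190″ = 45.662 pc.
v_t = 4.740 μ d = 4.740 × 0.1088 × 45.662 = 23.548 km/s.
v = √(v_r² + v_t²) = √((-33.12)² + 23.548²) = √1651.44 = 40.638 km/s.

40.6 km/s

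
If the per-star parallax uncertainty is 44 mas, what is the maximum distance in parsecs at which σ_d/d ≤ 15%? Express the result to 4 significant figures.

σ_d/d = σ_p/p, so the condition is σ_p/p ≤ 0.15, i.e. p ≥ σ_p/0.15.
p_min = 44/0.15 = 293.33 mas = 0.29333 arcsec.
d_max = 1/p_min = 1/0.29333 = 3.4091 pc.

3.409 pc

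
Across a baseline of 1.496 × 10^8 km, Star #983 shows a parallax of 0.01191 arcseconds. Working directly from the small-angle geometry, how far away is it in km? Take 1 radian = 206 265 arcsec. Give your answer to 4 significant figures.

2.591 × 10^15 km

θ = 0.01191″ = 0.01191/206265 = 5.7741 × 10^-8 rad.
d = B/θ = (1.496 × 10^8) / (5.7741 × 10^-8) = 2.5909 × 10^15 km.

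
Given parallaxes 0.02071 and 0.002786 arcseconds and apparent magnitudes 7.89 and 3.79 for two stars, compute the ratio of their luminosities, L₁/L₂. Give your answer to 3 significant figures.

L₁/L₂ = 0.000415

d₁ = 1/p₁ = 1/0.02071″ = 48.286 pc; d₂ = 1/p₂ = 1/0.002786″ = 358.94 pc.
M₁ = m₁ − 5 log₁₀ d₁ + 5 = 7.89 − 8.4191 + 5 = 4.4709.
M₂ = 3.79 − 12.7751 + 5 = -3.9851.
L₁/L₂ = 10^(0.4(M₂ − M₁)) = 10^(0.4 × (-8.4560)) = 10^(-3.38240) = 0.00041457.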